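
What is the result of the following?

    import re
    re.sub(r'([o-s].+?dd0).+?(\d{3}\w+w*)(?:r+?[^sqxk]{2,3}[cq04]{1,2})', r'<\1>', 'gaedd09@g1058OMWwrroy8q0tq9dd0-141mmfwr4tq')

'gaedd09@g1058OMWw<rroy8q0tq9dd0>'

Pattern: a character in [o-s], then one or more of any character (lazy), then the literal 'dd0' (captured); then one or more of any character (lazy); then exactly 3 of a digit, then one or more of a word character, then zero or more of the literal 'w' (captured); then one or more of the literal 'r' (lazy), then 2 to 3 of any character except [sqxk], then 1 to 2 of one of [cq04] (non-capturing group).
`\1` in the replacement pulls in group 1's text for each match.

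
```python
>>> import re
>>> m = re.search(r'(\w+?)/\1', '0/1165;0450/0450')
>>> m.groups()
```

After group 1 captures some text, `\1` only succeeds where that same text appears again.
`re.search` scans for the first position where the pattern succeeds.
The match spans [7:16] → '0450/0450'.
Captured: group 1 = '0450'.

('0450',)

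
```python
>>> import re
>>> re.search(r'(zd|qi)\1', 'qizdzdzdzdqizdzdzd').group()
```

After group 1 captures some text, `\1` only succeeds where that same text appears again.
`search` walks the string left to right and returns the first match it finds.
The match spans [2:6] → 'zdzd'.
Captured: group 1 = 'zd'.

'zdzd'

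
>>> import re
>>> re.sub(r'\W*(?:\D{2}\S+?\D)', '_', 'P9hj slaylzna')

'P9h__na'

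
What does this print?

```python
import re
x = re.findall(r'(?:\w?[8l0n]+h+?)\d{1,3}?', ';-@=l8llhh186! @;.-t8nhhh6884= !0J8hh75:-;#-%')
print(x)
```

['l8llhh1', 't8nhhh6', 'J8hh7']

Pattern: optionally a word character, then one or more of one of [8l0n], then one or more of a literal 'h' (lazy) (non-capturing group); then 1 to 3 of a digit (lazy).
The `?` after the quantifier makes it lazy — it takes as little as possible before letting the rest of the pattern try.
Walking the string: at [4:11] → 'l8llhh1'; at [19:26] → 't8nhhh6'; at [33:38] → 'J8hh7'.
`findall` yields the raw match text (3 of them) because the pattern has no groups.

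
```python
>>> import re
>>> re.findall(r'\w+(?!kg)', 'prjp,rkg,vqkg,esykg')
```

`(?!…)`/`(?<!…)` only lets a position through if the neighbouring text does NOT match; no characters are consumed.
Matches: at [0:4] → 'prjp'; at [5:8] → 'rkg'; at [9:13] → 'vqkg'; at [14:19] → 'esykg'.
No capturing groups, so `findall` returns the 4 full match strings.

['prjp', 'rkg', 'vqkg', 'esykg']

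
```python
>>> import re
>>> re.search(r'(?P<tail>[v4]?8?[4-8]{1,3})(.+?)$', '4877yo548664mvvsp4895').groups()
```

Pattern: optionally one of [v4], then optionally a literal '8', then 1 to 3 of a character in [4-8] (captured as 'tail'); then one or more of any character (lazy) (captured); then anchored at the end.
`re.search` tries every starting position until one works.
The match spans [0:21] → '4877yo548664mvvsp4895'.
Captured: group 1 = '4877', group 2 = 'yo548664mvvsp4895'.

('4877', 'yo548664mvvsp4895')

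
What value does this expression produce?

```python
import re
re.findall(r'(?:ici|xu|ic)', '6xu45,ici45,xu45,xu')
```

['xu', 'ici', 'xu', 'xu']

Branches in `(...|...)` are attempted left-to-right; the first branch that allows the whole pattern to succeed is taken.
Matches: at [1:3] → 'xu'; at [6:9] → 'ici'; at [12:14] → 'xu'; at [17:19] → 'xu'.
Since nothing is captured, `findall` lists the 4 matched substrings directly.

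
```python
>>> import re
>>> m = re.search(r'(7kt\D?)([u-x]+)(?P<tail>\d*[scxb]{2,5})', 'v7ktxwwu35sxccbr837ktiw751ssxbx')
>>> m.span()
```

(1, 15)

The pattern matches the literal '7kt', then optionally a non-digit (captured); then one or more of a character in [u-x] (captured); then zero or more of a digit, then 2 to 5 of one of [scxb] (captured as 'tail').
`re.search` scans for the first position where the pattern succeeds.
The match spans [1:15] → '7ktxwwu35sxccb'.
Captured: group 1 = '7ktx', group 2 = 'wwu', group 3 = '35sxccb'.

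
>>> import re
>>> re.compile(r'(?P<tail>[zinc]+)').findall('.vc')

['c']

Pattern: one or more of one of [zinc] (captured as 'tail').
Walking the string: at [2:3] match 'c', group 1 = 'c'.
One capturing group, so `findall` returns just the captured substring from the one match — 1 in all.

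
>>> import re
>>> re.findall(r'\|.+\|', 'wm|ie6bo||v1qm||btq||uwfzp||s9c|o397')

Walking the string: at [2:32] → '|ie6bo||v1qm||btq||uwfzp||s9c|'.
`findall` yields the raw match text (1 of them) because the pattern has no groups.

['|ie6bo||v1qm||btq||uwfzp||s9c|']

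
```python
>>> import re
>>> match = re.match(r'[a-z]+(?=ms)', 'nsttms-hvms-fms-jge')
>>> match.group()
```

The positive lookaround only admits positions where the adjacent text matches; those characters stay outside the span.
`re.match` only tries the pattern at the start of the string.
The match spans [0:4] → 'nstt'.

'nstt'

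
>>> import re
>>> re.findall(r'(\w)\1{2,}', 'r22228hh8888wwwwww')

`\1` has to match the exact text group 1 already captured.
Scanning left to right: at [1:5] match '2222', group 1 = '2'; at [8:12] match '8888', group 1 = '8'; at [12:18] match 'wwwwww', group 1 = 'w'.
One capturing group, so `findall` returns just the captured substring from each match — 3 in all.

['2', '8', 'w']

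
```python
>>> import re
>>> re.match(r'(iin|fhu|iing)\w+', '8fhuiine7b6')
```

None

`re.match` only tries the pattern at the start of the string.
Here position 0 doesn't satisfy it, so the call returns None.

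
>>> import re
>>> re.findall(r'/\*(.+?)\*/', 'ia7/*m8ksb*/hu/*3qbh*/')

['m8ksb', '3qbh']

With the lazy modifier that quantifier settles for the fewest repetitions that let the rest of the pattern succeed (the atoms after it are unaffected and can still be greedy).
Matches: at [3:12] match '/*m8ksb*/', group 1 = 'm8ksb'; at [14:22] match '/*3qbh*/', group 1 = '3qbh'.
One capturing group, so `findall` returns just the captured substring from each match — 2 in all.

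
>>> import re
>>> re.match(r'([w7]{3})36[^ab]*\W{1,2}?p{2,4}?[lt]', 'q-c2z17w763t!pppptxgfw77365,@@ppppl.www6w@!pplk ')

The pattern matches exactly 3 of one of [w7] (captured); then the literal '36', then zero or more of any character except [ab], then 1 to 2 of a non-word character (lazy); then 2 to 4 of a literal 'p' (lazy), then one of [lt].
With `match`, the pattern is implicitly anchored at the beginning.
Here the string doesn't start with a match, so the call returns None.

None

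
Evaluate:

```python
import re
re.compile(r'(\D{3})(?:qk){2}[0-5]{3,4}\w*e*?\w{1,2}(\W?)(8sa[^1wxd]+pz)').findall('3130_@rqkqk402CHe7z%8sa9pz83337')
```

[('_@r', '%', '8sa9pz')]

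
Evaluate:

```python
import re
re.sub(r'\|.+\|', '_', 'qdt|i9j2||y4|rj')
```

'qdt_rj'

Every occurrence is swapped for '_'.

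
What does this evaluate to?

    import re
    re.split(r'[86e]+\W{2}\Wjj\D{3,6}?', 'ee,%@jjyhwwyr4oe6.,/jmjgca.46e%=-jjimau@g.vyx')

['', 'wyr4oe6.,/jmjgca.4', 'u@g.vyx']

Pattern: one or more of one of [86e], then exactly 2 of a non-word character; then a non-word character; then the literal 'jj', then 3 to 6 of a non-digit (lazy).
Because the quantifier is non-greedy, it stops expanding at the earliest point where the rest of the pattern can succeed.
Matches to split on: at [0:10] → 'ee,%@jjyhw'; at [28:38] → '6e%=-jjima'.
The string is cut at each match, leaving 3 pieces.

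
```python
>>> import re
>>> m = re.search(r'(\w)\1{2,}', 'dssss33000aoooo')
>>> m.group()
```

'ssss'

After group 1 captures some text, `\1` only succeeds where that same text appears again.
The match spans [1:5] → 'ssss'.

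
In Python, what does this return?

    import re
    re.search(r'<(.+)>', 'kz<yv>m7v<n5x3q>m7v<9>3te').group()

`re.search` tries every starting position until one works.
The match spans [2:22] → '<yv>m7v<n5x3q>m7v<9>'.
Captured: group 1 = 'yv>m7v<n5x3q>m7v<9'.

'<yv>m7v<n5x3q>m7v<9>'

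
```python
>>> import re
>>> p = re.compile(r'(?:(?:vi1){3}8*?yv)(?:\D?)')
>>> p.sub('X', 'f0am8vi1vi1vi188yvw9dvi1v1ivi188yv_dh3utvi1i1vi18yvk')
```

Every occurrence is swapped for 'X'.

'f0am8X9dvi1v1ivi188yv_dh3utvi1i1vi18yvk'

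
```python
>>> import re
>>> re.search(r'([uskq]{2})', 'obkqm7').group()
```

'kq'

The match spans [2:4] → 'kq'.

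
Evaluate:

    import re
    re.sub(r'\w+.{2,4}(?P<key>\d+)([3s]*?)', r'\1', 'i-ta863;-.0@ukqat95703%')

'63;-.0@3%'

Pattern: one or more of a word character, then 2 to 4 of any character; then one or more of a digit (captured as 'key'); then zero or more of one of [3s] (lazy) (captured).
The replacement refers to a captured group, so each match is rewritten using its own captured text.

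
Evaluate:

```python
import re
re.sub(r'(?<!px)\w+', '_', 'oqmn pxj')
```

Because the assertion is negative and zero-width, positions next to the forbidden text are skipped.
Matches: at [0:4] → 'oqmn'; at [5:8] → 'pxj'.
Each match is replaced by '_'.

'_ _'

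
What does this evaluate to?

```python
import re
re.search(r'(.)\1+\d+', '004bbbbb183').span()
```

(0, 3)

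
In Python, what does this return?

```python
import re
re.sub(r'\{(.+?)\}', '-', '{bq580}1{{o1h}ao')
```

'-1-ao'

Each match is replaced by '-'.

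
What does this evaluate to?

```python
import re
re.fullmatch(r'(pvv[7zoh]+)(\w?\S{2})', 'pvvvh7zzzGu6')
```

None

This matches the literal 'pvv', then one or more of one of [7zoh] (captured); then optionally a word character, then exactly 2 of a non-whitespace character (captured).
For `fullmatch`, every character of the input must be accounted for by the pattern.
Here there's no way to consume every character, so the call returns None.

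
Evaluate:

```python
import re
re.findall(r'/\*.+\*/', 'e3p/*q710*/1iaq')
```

['/*q710*/']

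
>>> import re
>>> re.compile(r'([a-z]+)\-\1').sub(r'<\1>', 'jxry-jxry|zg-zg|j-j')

'<jxry>|<zg>|<j>'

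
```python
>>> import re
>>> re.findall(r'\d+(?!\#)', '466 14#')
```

A negative assertion filters positions out without eating any characters.
Since nothing is captured, `findall` lists the 2 matched substrings directly.

['466', '1']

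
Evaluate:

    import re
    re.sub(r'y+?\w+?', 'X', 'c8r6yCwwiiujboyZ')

'c8r6XwwiiujboX'

With the lazy modifier that quantifier settles for the fewest repetitions that let the rest of the pattern succeed (the atoms after it are unaffected and can still be greedy).
Every occurrence is swapped for 'X'.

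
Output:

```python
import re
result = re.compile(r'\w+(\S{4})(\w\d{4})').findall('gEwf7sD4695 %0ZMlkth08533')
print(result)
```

[('wf7s', 'D4695'), ('lkth', '08533')]

This matches one or more of a word character; then exactly 4 of a non-whitespace character (captured); then a word character, then exactly 4 of a digit (captured).
Matches: at [0:11] match 'gEwf7sD4695', groups = ('wf7s', 'D4695'); at [13:25] match '0ZMlkth08533', groups = ('lkth', '08533').
2 groups means each result is a tuple of 2 captured strings — 2 here.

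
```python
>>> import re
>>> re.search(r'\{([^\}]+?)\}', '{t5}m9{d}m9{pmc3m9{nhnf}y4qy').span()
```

(0, 4)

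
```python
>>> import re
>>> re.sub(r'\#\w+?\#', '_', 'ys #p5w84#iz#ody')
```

Matches: at [3:10] → '#p5w84#'.
Each match is replaced by '_'.

'ys _iz#ody'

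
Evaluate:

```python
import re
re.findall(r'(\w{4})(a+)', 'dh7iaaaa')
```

[('dh7i', 'aaaa')]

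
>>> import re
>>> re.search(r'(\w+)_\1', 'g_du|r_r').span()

(5, 8)

`\1` has to match the exact text group 1 already captured.
`search` walks the string left to right and returns the first match it finds.
The match spans [5:8] → 'r_r'.
Captured: group 1 = 'r'.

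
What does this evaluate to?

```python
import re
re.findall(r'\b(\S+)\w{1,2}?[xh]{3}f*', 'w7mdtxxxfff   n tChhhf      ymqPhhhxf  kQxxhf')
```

['w7md', 't', 'ymqP', 'k']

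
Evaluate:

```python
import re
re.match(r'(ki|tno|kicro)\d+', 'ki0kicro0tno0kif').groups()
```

('ki',)

`re.match` won't scan ahead — the pattern has to work from the very first character.
The match spans [0:3] → 'ki0'.
Captured: group 1 = 'ki'.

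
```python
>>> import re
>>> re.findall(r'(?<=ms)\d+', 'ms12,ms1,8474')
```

The positive lookaround only admits positions where the adjacent text matches; those characters stay outside the span.
Walking the string: at [2:4] → '12'; at [7:8] → '1'.
No capturing groups, so `findall` returns the 2 full match strings.

['12', '1']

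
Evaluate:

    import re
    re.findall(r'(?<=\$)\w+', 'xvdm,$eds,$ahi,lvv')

['eds', 'ahi']

Lookahead/lookbehind check context without consuming it, so the matched span excludes the asserted characters.
Matches: at [6:9] → 'eds'; at [11:14] → 'ahi'.
No capturing groups, so `findall` returns the 2 full match strings.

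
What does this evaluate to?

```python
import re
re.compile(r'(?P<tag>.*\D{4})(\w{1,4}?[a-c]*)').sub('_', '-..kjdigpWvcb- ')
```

`sub` substitutes '_' at each match site.

'_- '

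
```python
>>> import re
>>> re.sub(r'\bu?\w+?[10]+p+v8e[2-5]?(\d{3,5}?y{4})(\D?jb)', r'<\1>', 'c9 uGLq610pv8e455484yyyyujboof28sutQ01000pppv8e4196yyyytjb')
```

'c9 <55484yyyy>oof28sutQ01000pppv8e4196yyyytjb'

`\1` in the replacement pulls in group 1's text for each match.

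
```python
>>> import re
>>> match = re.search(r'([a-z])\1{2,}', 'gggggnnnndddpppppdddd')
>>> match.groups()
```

('g',)

`\1` has to match the exact text group 1 already captured.
`search` walks the string left to right and returns the first match it finds.
The match spans [0:5] → 'ggggg'.
Captured: group 1 = 'g'.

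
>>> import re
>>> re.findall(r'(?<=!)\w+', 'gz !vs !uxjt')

['vs', 'uxjt']

Because the assertion is zero-width, the text it checks is not consumed and won't appear in the result.
With no groups in the pattern, `findall` gives back each whole match — 2 here.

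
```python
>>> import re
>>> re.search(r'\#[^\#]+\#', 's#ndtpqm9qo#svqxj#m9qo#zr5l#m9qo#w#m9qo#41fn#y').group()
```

'#ndtpqm9qo#'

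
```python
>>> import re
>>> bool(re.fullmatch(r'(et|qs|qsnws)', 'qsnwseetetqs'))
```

`fullmatch` succeeds only if the pattern covers the string from start to end.
Here the pattern can't cover the whole string, so the call returns None, and `bool(None)` is False.

False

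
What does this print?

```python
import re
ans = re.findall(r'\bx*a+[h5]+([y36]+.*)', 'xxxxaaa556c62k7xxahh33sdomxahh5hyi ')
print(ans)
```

['6c62k7xxahh33sdomxahh5hyi ']

This matches a word boundary (`\b`, zero-width); then zero or more of the literal 'x', then one or more of a literal 'a', then one or more of one of [h5]; then one or more of one of [y36], then zero or more of any character (captured).
Walking the string: at [0:35] match 'xxxxaaa556c62k7xxahh33sdomxahh5hyi ', group 1 = '6c62k7xxahh33sdomxahh5hyi '.
With a single group, `findall` returns only what that group captured — 1 item.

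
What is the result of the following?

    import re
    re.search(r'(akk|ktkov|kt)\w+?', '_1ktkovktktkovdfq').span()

(2, 8)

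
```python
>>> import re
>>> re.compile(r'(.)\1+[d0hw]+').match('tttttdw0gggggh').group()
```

`\1` is not a pattern — it's the concrete string captured by group 1, re-applied verbatim.
`match` is anchored at position 0; if the pattern doesn't fit there, it returns None.
The match spans [0:8] → 'tttttdw0'.
Captured: group 1 = 't'.

'tttttdw0'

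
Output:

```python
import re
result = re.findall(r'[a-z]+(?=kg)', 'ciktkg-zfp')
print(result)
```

Because the assertion is zero-width, the text it checks is not consumed and won't appear in the result.
With no groups in the pattern, `findall` gives back each whole match — 1 here.

['cikt']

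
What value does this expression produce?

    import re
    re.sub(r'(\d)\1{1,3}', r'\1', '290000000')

'2900'

A backreference is literal: `\1` must see the identical characters the first group matched.
Matches: at [2:6] → '0000'; at [6:9] → '000'.
Each match is replaced using the text its own group 1 captured.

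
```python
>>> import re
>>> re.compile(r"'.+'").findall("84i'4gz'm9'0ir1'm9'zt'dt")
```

["'4gz'm9'0ir1'm9'zt'"]

Scanning left to right: at [3:22] → "'4gz'm9'0ir1'm9'zt'".
`findall` yields the raw match text (1 of them) because the pattern has no groups.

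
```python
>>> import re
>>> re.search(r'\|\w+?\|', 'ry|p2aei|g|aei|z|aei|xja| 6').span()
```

(2, 9)

The match spans [2:9] → '|p2aei|'.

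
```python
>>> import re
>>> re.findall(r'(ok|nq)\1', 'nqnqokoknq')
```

The backreference `\1` re-matches whatever the first group consumed, character for character.
Because there's exactly one group, `findall` drops the full match and keeps group 1 from each hit.

['nq', 'ok']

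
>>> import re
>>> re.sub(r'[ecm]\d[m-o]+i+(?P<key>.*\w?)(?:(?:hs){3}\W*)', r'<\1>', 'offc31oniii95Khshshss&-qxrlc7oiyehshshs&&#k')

Pattern: one of [ecm]; then a digit, then one or more of a character in [m-o], then one or more of a literal 'i'; then zero or more of any character, then optionally a word character (captured as 'key'); then the literal 'hs' repeated 3 times, then zero or more of a non-word character (non-capturing group).
Each match is replaced using the text its own group 1 captured.

'offc31oniii95Khshshss&-qxrl<ye>k'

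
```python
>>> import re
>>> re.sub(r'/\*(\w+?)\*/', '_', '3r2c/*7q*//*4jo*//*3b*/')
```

Matches: at [4:10] → '/*7q*/'; at [10:17] → '/*4jo*/'; at [17:23] → '/*3b*/'.
Each match is replaced by '_'.

'3r2c___'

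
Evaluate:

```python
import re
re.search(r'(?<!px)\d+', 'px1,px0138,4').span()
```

The negative lookaround is zero-width — it rules out positions where the adjacent text would match, without consuming anything.
`re.search` tries every starting position until one works.
The match spans [7:10] → '138'.

(7, 10)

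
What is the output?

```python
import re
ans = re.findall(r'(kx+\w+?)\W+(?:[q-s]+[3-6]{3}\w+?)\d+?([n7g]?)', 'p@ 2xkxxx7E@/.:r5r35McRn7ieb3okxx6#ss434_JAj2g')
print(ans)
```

This matches a literal 'k', then one or more of the literal 'x', then one or more of a word character (lazy) (captured); then one or more of a non-word character; then one or more of a character in [q-s], then exactly 3 of a character in [3-6], then one or more of a word character (lazy) (non-capturing group); then one or more of a digit (lazy); then optionally one of [n7g] (captured).
Scanning left to right: at [30:46] match 'kxx6#ss434_JAj2g', groups = ('kxx6', 'g').
Multiple groups make `findall` return tuples — one 2-tuple for the one match.

[('kxx6', 'g')]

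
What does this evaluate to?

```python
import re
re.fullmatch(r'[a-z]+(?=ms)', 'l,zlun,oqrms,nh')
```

Because the assertion is zero-width, the text it checks is not consumed and won't appear in the result.
`fullmatch` succeeds only if the pattern covers the string from start to end.
Here the pattern can't cover the whole string, so the call returns None.

None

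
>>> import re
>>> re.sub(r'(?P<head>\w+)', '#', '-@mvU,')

'-@#,'

This matches one or more of a word character (captured as 'head').
Matches: at [2:5] → 'mvU'.
`sub` substitutes '#' at each match site.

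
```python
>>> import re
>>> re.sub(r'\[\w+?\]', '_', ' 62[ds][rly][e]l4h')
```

' 62___l4h'

Matches: at [3:7] → '[ds]'; at [7:12] → '[rly]'; at [12:15] → '[e]'.
Each match is replaced by '_'.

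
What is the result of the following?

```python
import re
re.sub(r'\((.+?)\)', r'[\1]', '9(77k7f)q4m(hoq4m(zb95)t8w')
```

The `?` after the quantifier makes it lazy — it takes as little as possible before letting the rest of the pattern try.
Matches: at [1:8] → '(77k7f)'; at [11:23] → '(hoq4m(zb95)'.
The replacement refers to a captured group, so each match is rewritten using its own captured text.

'9[77k7f]q4m[hoq4m(zb95]t8w'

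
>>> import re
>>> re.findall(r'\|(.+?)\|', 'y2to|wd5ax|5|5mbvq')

A non-greedy quantifier consumes as few characters as it can — just enough that the remainder of the pattern still matches from where it stops; whatever follows it matches normally.
With a single group, `findall` returns only what that group captured — 1 item.

['wd5ax']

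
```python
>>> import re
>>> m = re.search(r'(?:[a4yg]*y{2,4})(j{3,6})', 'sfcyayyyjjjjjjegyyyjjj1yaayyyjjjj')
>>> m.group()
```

The pattern matches zero or more of one of [a4yg], then 2 to 4 of the literal 'y' (non-capturing group); then 3 to 6 of a literal 'j' (captured).
Unlike `match`, `search` isn't anchored — it looks for the pattern anywhere in the string.
The match spans [3:14] → 'yayyyjjjjjj'.
Captured: group 1 = 'jjjjjj'.

'yayyyjjjjjj'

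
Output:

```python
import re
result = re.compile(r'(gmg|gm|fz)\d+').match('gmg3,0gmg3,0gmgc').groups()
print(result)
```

The match spans [0:4] → 'gmg3'.
Captured: group 1 = 'gmg'.

('gmg',)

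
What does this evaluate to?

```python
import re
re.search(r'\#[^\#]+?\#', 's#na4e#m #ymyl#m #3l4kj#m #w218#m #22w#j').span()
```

(1, 7)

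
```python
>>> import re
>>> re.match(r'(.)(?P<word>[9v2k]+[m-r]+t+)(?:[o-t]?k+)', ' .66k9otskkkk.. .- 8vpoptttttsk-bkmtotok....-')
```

None

`match` is anchored at position 0; if the pattern doesn't fit there, it returns None.
Here the pattern fails at index 0, so the call returns None.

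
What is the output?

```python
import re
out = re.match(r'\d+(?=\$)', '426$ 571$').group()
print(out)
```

426

Lookahead/lookbehind check context without consuming it, so the matched span excludes the asserted characters.
`re.match` won't scan ahead — the pattern has to work from the very first character.
The match spans [0:3] → '426'.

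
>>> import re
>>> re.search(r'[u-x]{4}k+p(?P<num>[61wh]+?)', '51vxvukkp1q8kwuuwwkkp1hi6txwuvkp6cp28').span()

Pattern: exactly 4 of a character in [u-x], then one or more of a literal 'k'; then a literal 'p'; then one or more of one of [61wh] (lazy) (captured as 'num').
The match spans [2:10] → 'vxvukkp1'.

(2, 10)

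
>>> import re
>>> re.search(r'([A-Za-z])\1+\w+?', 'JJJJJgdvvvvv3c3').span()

The backreference `\1` re-matches whatever the first group consumed, character for character.
`re.search` scans for the first position where the pattern succeeds.
The match spans [0:6] → 'JJJJJg'.
Captured: group 1 = 'J'.

(0, 6)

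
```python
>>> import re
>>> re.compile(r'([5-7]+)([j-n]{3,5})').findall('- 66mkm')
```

Pattern: one or more of a character in [5-7] (captured); then 3 to 5 of a character in [j-n] (captured).
With 2 capturing groups, `findall` returns a 2-tuple per match.

[('66', 'mkm')]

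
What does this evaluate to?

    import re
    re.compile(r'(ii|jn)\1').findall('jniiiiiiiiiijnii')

`\1` is not a pattern — it's the concrete string captured by group 1, re-applied verbatim.
Matches: at [2:6] match 'iiii', group 1 = 'ii'; at [6:10] match 'iiii', group 1 = 'ii'.
One capturing group, so `findall` returns just the captured substring from each match — 2 in all.

['ii', 'ii']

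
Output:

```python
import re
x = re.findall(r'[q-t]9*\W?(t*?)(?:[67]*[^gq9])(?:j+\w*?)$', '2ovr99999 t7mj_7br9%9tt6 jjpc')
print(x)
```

Pattern: a character in [q-t], then zero or more of the literal '9', then optionally a non-word character; then zero or more of a literal 't' (lazy) (captured); then zero or more of one of [67], then any character except [gq9] (non-capturing group); then one or more of a literal 'j', then zero or more of a word character (lazy) (non-capturing group); then anchored at the end.
Walking the string: at [21:29] match 'tt6 jjpc', group 1 = 't'.
One capturing group, so `findall` returns just the captured substring from the one match — 1 in all.

['t']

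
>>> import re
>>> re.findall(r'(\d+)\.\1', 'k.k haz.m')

[]

A backreference is literal: `\1` must see the identical characters the first group matched.
One capturing group, so `findall` returns just the captured substring from each match — 0 in all.
Nothing in the string satisfies the pattern, so the list is empty.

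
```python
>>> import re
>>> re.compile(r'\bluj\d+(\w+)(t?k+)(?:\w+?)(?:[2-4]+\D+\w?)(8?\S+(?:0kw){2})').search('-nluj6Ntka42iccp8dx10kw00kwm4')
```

None

The pattern matches a word boundary (`\b`, zero-width); then the literal 'luj', then one or more of a digit; then one or more of a word character (captured); then optionally a literal 't', then one or more of a literal 'k' (captured); then one or more of a word character (lazy) (non-capturing group); then one or more of a character in [2-4], then one or more of a non-digit, then optionally a word character (non-capturing group); then optionally a literal '8', then one or more of a non-whitespace character, then the literal '0kw' repeated 2 times (captured).
Here the pattern never matches, so the call returns None.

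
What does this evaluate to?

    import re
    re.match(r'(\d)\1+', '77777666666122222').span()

(0, 5)

The backreference `\1` re-matches whatever the first group consumed, character for character.
`re.match` only tries the pattern at the start of the string.
The match spans [0:5] → '77777'.
Captured: group 1 = '7'.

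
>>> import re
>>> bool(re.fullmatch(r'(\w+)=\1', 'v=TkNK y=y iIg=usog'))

False

`fullmatch` succeeds only if the pattern covers the string from start to end.
Here the string isn't matched end-to-end, so the call returns None, and `bool(None)` is False.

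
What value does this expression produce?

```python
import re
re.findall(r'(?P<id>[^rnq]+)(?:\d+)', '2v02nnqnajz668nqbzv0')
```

The pattern matches one or more of any character except [rnq] (captured as 'id'); then one or more of a digit (non-capturing group).
Matches: at [0:4] match '2v02', group 1 = '2v0'; at [8:14] match 'ajz668', group 1 = 'ajz66'; at [16:20] match 'bzv0', group 1 = 'bzv'.
`findall` collects group 1 from each match (3 total).

['2v0', 'ajz66', 'bzv']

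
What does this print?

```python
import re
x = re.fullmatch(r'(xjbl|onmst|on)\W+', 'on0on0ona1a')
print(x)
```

None

For `fullmatch`, every character of the input must be accounted for by the pattern.
Here there's no way to consume every character, so the call returns None.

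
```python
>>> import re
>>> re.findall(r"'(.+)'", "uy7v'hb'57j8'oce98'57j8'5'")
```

`findall` collects group 1 from the one match (1 total).

["hb'57j8'oce98'57j8'5"]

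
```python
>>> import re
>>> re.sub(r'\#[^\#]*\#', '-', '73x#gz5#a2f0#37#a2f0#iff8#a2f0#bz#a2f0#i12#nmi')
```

Every occurrence is swapped for '-'.

'73x-a2f0-a2f0-a2f0-a2f0-nmi'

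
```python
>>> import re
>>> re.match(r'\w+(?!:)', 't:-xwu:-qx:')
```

`re.match` only tries the pattern at the start of the string.
Here the string doesn't start with a match, so the call returns None.

None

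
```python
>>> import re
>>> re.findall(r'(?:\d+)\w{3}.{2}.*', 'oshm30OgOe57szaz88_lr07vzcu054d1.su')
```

['30OgOe57szaz88_lr07vzcu054d1.su']

The pattern matches one or more of a digit (non-capturing group); then exactly 3 of a word character; then exactly 2 of any character, then zero or more of any character.
Walking the string: at [4:35] → '30OgOe57szaz88_lr07vzcu054d1.su'.
`findall` yields the raw match text (1 of them) because the pattern has no groups.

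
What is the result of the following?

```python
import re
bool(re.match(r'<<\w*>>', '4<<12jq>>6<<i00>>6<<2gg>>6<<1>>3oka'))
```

False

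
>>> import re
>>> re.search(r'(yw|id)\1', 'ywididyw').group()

'idid'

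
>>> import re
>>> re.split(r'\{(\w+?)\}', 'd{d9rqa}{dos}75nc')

['d', 'd9rqa', '', 'dos', '75nc']

With a capturing group present, the delimiter's captured portion is kept in the result list.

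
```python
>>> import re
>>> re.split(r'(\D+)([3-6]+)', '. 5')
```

This matches one or more of a non-digit (captured); then one or more of a character in [3-6] (captured).
Matches to split on: at [0:3] → '. 5'.
`re.split` interleaves the captured-group text with the surrounding fragments.

['', '. ', '5', '']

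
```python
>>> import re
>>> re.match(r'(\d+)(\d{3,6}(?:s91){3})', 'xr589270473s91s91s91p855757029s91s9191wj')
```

The pattern matches one or more of a digit (captured); then 3 to 6 of a digit, then the literal 's91' repeated 3 times (captured).
`re.match` won't scan ahead — the pattern has to work from the very first character.
Here the pattern fails at index 0, so the call returns None.

None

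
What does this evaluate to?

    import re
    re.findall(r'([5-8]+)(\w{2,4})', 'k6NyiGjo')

This matches one or more of a character in [5-8] (captured); then 2 to 4 of a word character (captured).
Matches: at [1:6] match '6NyiG', groups = ('6', 'NyiG').
`findall` packs the 2 group values into a tuple for every match.

[('6', 'NyiG')]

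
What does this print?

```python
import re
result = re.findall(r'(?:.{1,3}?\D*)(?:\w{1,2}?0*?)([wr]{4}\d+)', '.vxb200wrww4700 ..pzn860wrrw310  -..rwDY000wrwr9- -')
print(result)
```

['wrww4700', 'wrrw310', 'wrwr9']

The pattern matches 1 to 3 of any character (lazy), then zero or more of a non-digit (non-capturing group); then 1 to 2 of a word character (lazy), then zero or more of a literal '0' (lazy) (non-capturing group); then exactly 4 of one of [wr], then one or more of a digit (captured).
Because there's exactly one group, `findall` drops the full match and keeps group 1 from each hit.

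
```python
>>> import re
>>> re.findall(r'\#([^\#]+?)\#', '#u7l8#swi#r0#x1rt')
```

['u7l8', 'r0']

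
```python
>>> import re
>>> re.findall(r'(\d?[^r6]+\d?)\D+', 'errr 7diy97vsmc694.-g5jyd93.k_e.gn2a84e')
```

['e', '7diy97vsm', '694.-g5jyd93.k_e.gn2a84']

This matches optionally a digit, then one or more of any character except [r6], then optionally a digit (captured); then one or more of a non-digit.
With a single group, `findall` returns only what that group captured — 3 items.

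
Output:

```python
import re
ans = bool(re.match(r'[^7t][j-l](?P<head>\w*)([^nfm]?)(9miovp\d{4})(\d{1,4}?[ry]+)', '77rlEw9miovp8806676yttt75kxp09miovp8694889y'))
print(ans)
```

With `match`, the pattern is implicitly anchored at the beginning.
Here the string doesn't start with a match, so the call returns None, and `bool(None)` is False.

False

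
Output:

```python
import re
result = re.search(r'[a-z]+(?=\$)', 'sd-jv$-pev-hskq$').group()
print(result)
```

The lookaround is zero-width — it requires the adjacent text to match without consuming it, so the asserted text isn't part of the match.
`re.search` tries every starting position until one works.
The match spans [3:5] → 'jv'.

jv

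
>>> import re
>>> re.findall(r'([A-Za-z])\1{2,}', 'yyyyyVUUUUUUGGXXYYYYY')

['y', 'U', 'Y']

`\1` has to match the exact text group 1 already captured.
Scanning left to right: at [0:5] match 'yyyyy', group 1 = 'y'; at [6:12] match 'UUUUUU', group 1 = 'U'; at [16:21] match 'YYYYY', group 1 = 'Y'.
Because there's exactly one group, `findall` drops the full match and keeps group 1 from each hit.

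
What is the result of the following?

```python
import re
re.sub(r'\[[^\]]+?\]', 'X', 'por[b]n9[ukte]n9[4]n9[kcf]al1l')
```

'porXn9Xn9Xn9Xal1l'

`sub` substitutes 'X' at each match site.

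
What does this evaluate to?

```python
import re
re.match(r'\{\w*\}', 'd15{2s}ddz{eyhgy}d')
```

None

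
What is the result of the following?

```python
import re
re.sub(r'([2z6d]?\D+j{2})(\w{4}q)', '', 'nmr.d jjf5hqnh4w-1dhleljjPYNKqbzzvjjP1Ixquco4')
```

`sub` substitutes '' at each match site.

'nmr.d jjf5hqnh4w-1uco4'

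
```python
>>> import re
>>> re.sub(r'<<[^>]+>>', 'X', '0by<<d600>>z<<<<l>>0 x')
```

'0byXzX0 x'

Matches: at [3:11] → '<<d600>>'; at [12:19] → '<<<<l>>'.
Every occurrence is swapped for 'X'.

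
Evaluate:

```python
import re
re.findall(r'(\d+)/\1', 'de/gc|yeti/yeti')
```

[]

One capturing group, so `findall` returns just the captured substring from each match — 0 in all.
Nothing in the string satisfies the pattern, so the list is empty.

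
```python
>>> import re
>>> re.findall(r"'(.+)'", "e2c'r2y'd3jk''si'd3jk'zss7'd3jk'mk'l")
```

Walking the string: at [3:35] match "'r2y'd3jk''si'd3jk'zss7'd3jk'mk'", group 1 = "r2y'd3jk''si'd3jk'zss7'd3jk'mk".
With a single group, `findall` returns only what that group captured — 1 item.

["r2y'd3jk''si'd3jk'zss7'd3jk'mk"]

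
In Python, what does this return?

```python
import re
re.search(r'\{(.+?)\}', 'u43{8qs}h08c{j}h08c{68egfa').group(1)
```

'8qs'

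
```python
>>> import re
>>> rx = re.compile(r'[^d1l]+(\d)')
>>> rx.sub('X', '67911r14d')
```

'X1X4d'

This matches one or more of any character except [d1l]; then a digit (captured).
Every occurrence is swapped for 'X'.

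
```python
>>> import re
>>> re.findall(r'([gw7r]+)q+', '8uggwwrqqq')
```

With a single group, `findall` returns only what that group captured — 1 item.

['ggwwr']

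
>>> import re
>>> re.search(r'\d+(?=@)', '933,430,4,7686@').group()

Because the assertion is zero-width, the text it checks is not consumed and won't appear in the result.
Unlike `match`, `search` isn't anchored — it looks for the pattern anywhere in the string.
The match spans [10:14] → '7686'.

'7686'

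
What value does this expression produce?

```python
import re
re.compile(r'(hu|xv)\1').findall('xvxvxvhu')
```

['xv']

A backreference is literal: `\1` must see the identical characters the first group matched.
Matches: at [0:4] match 'xvxv', group 1 = 'xv'.
`findall` collects group 1 from the one match (1 total).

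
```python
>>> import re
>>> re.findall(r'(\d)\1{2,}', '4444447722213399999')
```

A backreference is literal: `\1` must see the identical characters the first group matched.
Walking the string: at [0:6] match '444444', group 1 = '4'; at [8:11] match '222', group 1 = '2'; at [14:19] match '99999', group 1 = '9'.
One capturing group, so `findall` returns just the captured substring from each match — 3 in all.

['4', '2', '9']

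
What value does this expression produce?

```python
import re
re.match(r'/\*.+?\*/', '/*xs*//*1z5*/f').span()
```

With `match`, the pattern is implicitly anchored at the beginning.
The match spans [0:6] → '/*xs*/'.

(0, 6)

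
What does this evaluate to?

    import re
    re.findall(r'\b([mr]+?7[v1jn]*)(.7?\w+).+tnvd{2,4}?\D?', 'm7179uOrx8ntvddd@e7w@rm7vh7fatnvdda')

[('m71', '79uOrx8ntvddd')]

The pattern matches a word boundary (`\b`, zero-width); then one or more of one of [mr] (lazy), then a literal '7', then zero or more of one of [v1jn] (captured); then any character, then optionally a literal '7', then one or more of a word character (captured); then one or more of any character; then the literal 'tnv', then 2 to 4 of the literal 'd' (lazy), then optionally a non-digit.
Scanning left to right: at [0:35] match 'm7179uOrx8ntvddd@e7w@rm7vh7fatnvdda', groups = ('m71', '79uOrx8ntvddd').
2 groups means the one result is a tuple of 2 captured strings — 1 here.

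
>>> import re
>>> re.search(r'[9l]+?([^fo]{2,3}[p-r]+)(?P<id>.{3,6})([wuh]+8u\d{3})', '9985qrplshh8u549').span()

Pattern: one or more of one of [9l] (lazy); then 2 to 3 of any character except [fo], then one or more of a character in [p-r] (captured); then 3 to 6 of any character (captured as 'id'); then one or more of one of [wuh], then the literal '8u', then exactly 3 of a digit (captured).
Unlike `match`, `search` isn't anchored — it looks for the pattern anywhere in the string.
The match spans [0:16] → '9985qrplshh8u549'.
Captured: group 1 = '985qrp', group 2 = 'lsh', group 3 = 'h8u549'.

(0, 16)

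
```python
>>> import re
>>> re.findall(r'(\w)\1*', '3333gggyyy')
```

After group 1 captures some text, `\1` only succeeds where that same text appears again.
Scanning left to right: at [0:4] match '3333', group 1 = '3'; at [4:7] match 'ggg', group 1 = 'g'; at [7:10] match 'yyy', group 1 = 'y'.
With a single group, `findall` returns only what that group captured — 3 items.

['3', 'g', 'y']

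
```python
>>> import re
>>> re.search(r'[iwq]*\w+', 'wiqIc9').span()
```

The pattern matches zero or more of one of [iwq]; then one or more of a word character.
Unlike `match`, `search` isn't anchored — it looks for the pattern anywhere in the string.
The match spans [0:6] → 'wiqIc9'.

(0, 6)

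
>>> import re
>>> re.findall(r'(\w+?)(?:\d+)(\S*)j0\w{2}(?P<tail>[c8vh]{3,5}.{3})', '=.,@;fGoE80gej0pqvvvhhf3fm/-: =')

[('fGoE', 'ge', 'vvvhhf3f')]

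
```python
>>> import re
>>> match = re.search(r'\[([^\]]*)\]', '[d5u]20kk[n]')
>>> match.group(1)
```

'd5u'

The match spans [0:5] → '[d5u]'.
Captured: group 1 = 'd5u'.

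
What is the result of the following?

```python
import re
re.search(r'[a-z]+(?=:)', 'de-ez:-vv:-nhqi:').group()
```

'ez'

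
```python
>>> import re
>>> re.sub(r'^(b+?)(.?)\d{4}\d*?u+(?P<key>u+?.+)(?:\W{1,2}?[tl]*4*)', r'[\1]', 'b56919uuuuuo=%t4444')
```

'[b]'

Pattern: anchored at the start of the string; then one or more of a literal 'b' (lazy) (captured); then optionally any character (captured); then exactly 4 of a digit, then zero or more of a digit (lazy), then one or more of the literal 'u'; then one or more of the literal 'u' (lazy), then one or more of any character (captured as 'key'); then 1 to 2 of a non-word character (lazy), then zero or more of one of [tl], then zero or more of a literal '4' (non-capturing group).
Matches: at [0:19] → 'b56919uuuuuo=%t4444'.
`\1` in the replacement pulls in group 1's text for each match.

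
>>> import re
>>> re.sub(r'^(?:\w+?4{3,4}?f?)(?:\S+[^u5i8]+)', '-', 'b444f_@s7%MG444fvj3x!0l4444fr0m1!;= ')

Every occurrence is swapped for '-'.

'-'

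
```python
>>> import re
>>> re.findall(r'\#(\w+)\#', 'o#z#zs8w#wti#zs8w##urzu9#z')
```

['z', 'wti', 'urzu9']

Matches: at [1:4] match '#z#', group 1 = 'z'; at [8:13] match '#wti#', group 1 = 'wti'; at [18:25] match '#urzu9#', group 1 = 'urzu9'.
Because there's exactly one group, `findall` drops the full match and keeps group 1 from each hit.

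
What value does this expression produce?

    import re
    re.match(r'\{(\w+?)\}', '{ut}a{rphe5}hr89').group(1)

'ut'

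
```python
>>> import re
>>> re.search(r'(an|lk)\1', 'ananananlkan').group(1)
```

'an'

The match spans [0:4] → 'anan'.
Captured: group 1 = 'an'.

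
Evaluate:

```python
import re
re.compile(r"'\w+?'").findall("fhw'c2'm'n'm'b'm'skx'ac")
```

Scanning left to right: at [3:7] → "'c2'"; at [8:11] → "'n'"; at [12:15] → "'b'"; at [16:21] → "'skx'".
`findall` yields the raw match text (4 of them) because the pattern has no groups.

["'c2'", "'n'", "'b'", "'skx'"]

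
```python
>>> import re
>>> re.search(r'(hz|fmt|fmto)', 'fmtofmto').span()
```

`|` is ordered: at each position the engine commits to the first alternative that works.
`re.search` tries every starting position until one works.
The match spans [0:3] → 'fmt'.
Captured: group 1 = 'fmt'.

(0, 3)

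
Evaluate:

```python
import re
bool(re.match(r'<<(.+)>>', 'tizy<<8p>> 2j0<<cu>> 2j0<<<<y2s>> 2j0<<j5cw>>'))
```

False

`re.match` won't scan ahead — the pattern has to work from the very first character.
Here position 0 doesn't satisfy it, so the call returns None, and `bool(None)` is False.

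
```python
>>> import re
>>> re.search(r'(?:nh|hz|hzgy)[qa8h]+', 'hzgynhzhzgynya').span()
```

(5, 8)

Unlike `match`, `search` isn't anchored — it looks for the pattern anywhere in the string.
The match spans [5:8] → 'hzh'.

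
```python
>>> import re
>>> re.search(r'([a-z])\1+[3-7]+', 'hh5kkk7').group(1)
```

The backreference `\1` re-matches whatever the first group consumed, character for character.
`re.search` scans for the first position where the pattern succeeds.
The match spans [0:3] → 'hh5'.
Captured: group 1 = 'h'.

'h'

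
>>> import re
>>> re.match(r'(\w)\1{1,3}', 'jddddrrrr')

With `match`, the pattern is implicitly anchored at the beginning.
Here the pattern fails at index 0, so the call returns None.

None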